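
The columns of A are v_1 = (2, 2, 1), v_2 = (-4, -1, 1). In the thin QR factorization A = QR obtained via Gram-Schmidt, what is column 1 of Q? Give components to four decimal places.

v_1 = (2, 2, 1); ‖v_1‖ = 3.0000, so q_1 = (0.6667, 0.6667, 0.3333).

q_1 = (0.6667, 0.6667, 0.3333)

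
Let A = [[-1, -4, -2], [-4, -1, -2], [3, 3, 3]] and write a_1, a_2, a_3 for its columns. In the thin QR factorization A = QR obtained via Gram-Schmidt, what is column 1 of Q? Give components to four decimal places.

a_1 = (-1, -4, 3); ‖a_1‖ = 5.0990, so e_1 = (-0.1961, -0.7845, 0.5883).

e_1 = (-0.1961, -0.7845, 0.5883)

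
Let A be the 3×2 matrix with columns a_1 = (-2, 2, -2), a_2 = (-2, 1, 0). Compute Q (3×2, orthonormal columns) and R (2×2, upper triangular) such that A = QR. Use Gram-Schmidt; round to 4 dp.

a_1 = (-2, 2, -2); ‖a_1‖ = 3.4641, so e_1 = (-0.5774, 0.5774, -0.5774).
e_1·a_2 = (-0.5774)·(-2) + 0.5774·1 + (-0.5774)·0 = 1.7321.
u_2 = a_2 − 1.7321·e_1 = (-1.0000, 0.0000, 1.0000).
‖u_2‖ = 1.4142, so e_2 = (-0.7071, 0.0000, 0.7071).

Q = [[-0.5774, -0.7071], [0.5774, 0.0000], [-0.5774, 0.7071]], R = [[3.4641, 1.7321], [0.0000, 1.4142]]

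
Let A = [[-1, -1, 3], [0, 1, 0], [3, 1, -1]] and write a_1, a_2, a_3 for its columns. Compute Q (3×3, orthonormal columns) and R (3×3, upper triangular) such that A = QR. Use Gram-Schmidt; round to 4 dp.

Q = [[-0.3162, -0.5071, 0.8018], [0.0000, 0.8452, 0.5345], [0.9487, -0.1690, 0.2673]], R = [[3.1623, 1.2649, -1.8974], [0.0000, 1.1832, -1.3522], [0.0000, 0.0000, 2.1381]]

e_1 = a_1/‖a_1‖ = (-1, 0, 3)/3.1623 = (-0.3162, 0.0000, 0.9487).
r_{12} = e_1·a_2 = 1.2649.
u_2 = a_2 − 1.2649·e_1 = (-0.6000, 1.0000, -0.2000).
‖u_2‖ = 1.1832, so e_2 = (-0.5071, 0.8452, -0.1690).
r_{13} = e_1·a_3 = -1.8974; r_{23} = e_2·a_3 = -1.3522.
u_3 = a_3 + 1.8974·e_1 + 1.3522·e_2 = (1.7143, 1.1429, 0.5714).
‖u_3‖ = 2.1381, so e_3 = (0.8018, 0.5345, 0.2673).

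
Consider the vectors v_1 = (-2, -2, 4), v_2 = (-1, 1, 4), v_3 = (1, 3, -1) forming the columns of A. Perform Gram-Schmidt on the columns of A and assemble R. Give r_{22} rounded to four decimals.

v_1 = (-2, -2, 4); ‖v_1‖ = 4.8990, so e_1 = (-0.4082, -0.4082, 0.8165).
e_1·v_2 = (-0.4082)·(-1) + (-0.4082)·1 + 0.8165·4 = 3.2660.
u_2 = v_2 − 3.2660·e_1 = (0.3333, 2.3333, 1.3333).
r_{22} = ‖u_2‖ = 2.7080.

r_{22} = 2.7080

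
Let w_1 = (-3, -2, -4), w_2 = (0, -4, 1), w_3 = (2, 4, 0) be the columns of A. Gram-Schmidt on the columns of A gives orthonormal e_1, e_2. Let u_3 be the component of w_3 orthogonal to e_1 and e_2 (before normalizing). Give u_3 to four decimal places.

u_3 = (0.9057, -0.1509, -0.6038)

w_1 = (-3, -2, -4); ‖w_1‖ = 5.3852, so e_1 = (-0.5571, -0.3714, -0.7428).
e_1·w_2 = (-0.5571)·0 + (-0.3714)·(-4) + (-0.7428)·1 = 0.7428.
u_2 = w_2 − 0.7428·e_1 = (0.4138, -3.7241, 1.5517).
‖u_2‖ = 4.0556, so e_2 = (0.1020, -0.9183, 0.3826).
e_1·w_3 = (-0.5571)·2 + (-0.3714)·4 + (-0.7428)·0 = -2.5997; e_2·w_3 = 0.1020·2 + (-0.9183)·4 + 0.3826·0 = -3.4690.
u_3 = w_3 + 2.5997·e_1 + 3.4690·e_2 = (0.9057, -0.1509, -0.6038).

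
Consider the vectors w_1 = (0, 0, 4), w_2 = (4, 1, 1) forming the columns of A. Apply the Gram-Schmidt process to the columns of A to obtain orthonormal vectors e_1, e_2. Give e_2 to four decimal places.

e_2 = (0.9701, 0.2425, 0.0000)

w_1 = (0, 0, 4); ‖w_1‖ = 4.0000, so e_1 = (0.0000, 0.0000, 1.0000).
e_1·w_2 = 0.0000·4 + 0.0000·1 + 1.0000·1 = 1.0000.
u_2 = w_2 − 1.0000·e_1 = (4.0000, 1.0000, 0.0000).
‖u_2‖ = 4.1231, so e_2 = (0.9701, 0.2425, 0.0000).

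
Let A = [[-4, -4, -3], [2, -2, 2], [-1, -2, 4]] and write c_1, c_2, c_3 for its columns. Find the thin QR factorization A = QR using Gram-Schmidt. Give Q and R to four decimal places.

c_1 = (-4, 2, -1); ‖c_1‖ = 4.5826, so e_1 = (-0.8729, 0.4364, -0.2182).
e_1·c_2 = (-0.8729)·(-4) + 0.4364·(-2) + (-0.2182)·(-2) = 3.0551.
u_2 = c_2 − 3.0551·e_1 = (-1.3333, -3.3333, -1.3333).
‖u_2‖ = 3.8297, so e_2 = (-0.3482, -0.8704, -0.3482).
e_1·c_3 = (-0.8729)·(-3) + 0.4364·2 + (-0.2182)·4 = 2.6186; e_2·c_3 = (-0.3482)·(-3) + (-0.8704)·2 + (-0.3482)·4 = -2.0889.
u_3 = c_3 − 2.6186·e_1 + 2.0889·e_2 = (-1.4416, -0.9610, 3.8442).
‖u_3‖ = 4.2165, so e_3 = (-0.3419, -0.2279, 0.9117).

Q = [[-0.8729, -0.3482, -0.3419], [0.4364, -0.8704, -0.2279], [-0.2182, -0.3482, 0.9117]], R = [[4.5826, 3.0551, 2.6186], [0.0000, 3.8297, -2.0889], [0.0000, 0.0000, 4.2165]]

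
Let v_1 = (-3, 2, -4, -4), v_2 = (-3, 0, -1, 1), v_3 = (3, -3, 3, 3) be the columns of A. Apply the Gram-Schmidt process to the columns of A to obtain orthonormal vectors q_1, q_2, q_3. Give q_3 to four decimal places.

q_1 = v_1/‖v_1‖ = (-3, 2, -4, -4)/6.7082 = (-0.4472, 0.2981, -0.5963, -0.5963).
r_{12} = q_1·v_2 = 1.3416.
u_2 = v_2 − 1.3416·q_1 = (-2.4000, -0.4000, -0.2000, 1.8000).
‖u_2‖ = 3.0332, so q_2 = (-0.7913, -0.1319, -0.0659, 0.5934).
r_{13} = q_1·v_3 = -5.8138; r_{23} = q_2·v_3 = -0.3956.
u_3 = v_3 + 5.8138·q_1 + 0.3956·q_2 = (0.0870, -1.3188, -0.4928, -0.2319).
‖u_3‖ = 1.4295, so q_3 = (0.0608, -0.9226, -0.3447, -0.1622).

q_3 = (0.0608, -0.9226, -0.3447, -0.1622)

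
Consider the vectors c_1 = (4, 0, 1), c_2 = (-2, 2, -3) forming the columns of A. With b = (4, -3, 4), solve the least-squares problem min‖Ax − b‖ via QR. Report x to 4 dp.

x = (0.3214, -1.3214)

c_1 = (4, 0, 1); ‖c_1‖ = 4.1231, so q_1 = (0.9701, 0.0000, 0.2425).
q_1·c_2 = 0.9701·(-2) + 0.0000·2 + 0.2425·(-3) = -2.6679.
u_2 = c_2 + 2.6679·q_1 = (0.5882, 2.0000, -2.3529).
‖u_2‖ = 3.1436, so q_2 = (0.1871, 0.6362, -0.7485).
Qᵀb = (4.8507, -4.1541).
Back-substitute: x_2 = -4.1541/3.1436 = -1.3214.
x_1 = (4.8507 + 2.6679·(-1.3214))/4.1231 = 0.3214.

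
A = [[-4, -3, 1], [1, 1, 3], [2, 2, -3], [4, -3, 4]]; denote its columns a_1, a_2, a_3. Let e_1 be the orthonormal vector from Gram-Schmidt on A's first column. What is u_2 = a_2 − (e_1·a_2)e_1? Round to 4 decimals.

e_1 = a_1/‖a_1‖ = (-4, 1, 2, 4)/6.0828 = (-0.6576, 0.1644, 0.3288, 0.6576).
r_{12} = e_1·a_2 = 0.8220.
u_2 = a_2 − 0.8220·e_1 = (-2.4595, 0.8649, 1.7297, -3.5405).

u_2 = (-2.4595, 0.8649, 1.7297, -3.5405)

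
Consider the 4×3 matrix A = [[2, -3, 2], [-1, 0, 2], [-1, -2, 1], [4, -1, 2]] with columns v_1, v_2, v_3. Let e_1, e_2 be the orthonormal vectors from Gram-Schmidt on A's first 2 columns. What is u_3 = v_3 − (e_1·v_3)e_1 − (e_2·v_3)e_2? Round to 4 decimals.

u_3 = (-0.1967, 2.1885, -0.0246, 0.6393)

e_1 = v_1/‖v_1‖ = (2, -1, -1, 4)/4.6904 = (0.4264, -0.2132, -0.2132, 0.8528).
r_{12} = e_1·v_2 = -1.7056.
u_2 = v_2 + 1.7056·e_1 = (-2.2727, -0.3636, -2.3636, 0.4545).
‖u_2‖ = 3.3303, so e_2 = (-0.6824, -0.1092, -0.7097, 0.1365).
r_{13} = e_1·v_3 = 1.9188; r_{23} = e_2·v_3 = -2.0200.
u_3 = v_3 − 1.9188·e_1 + 2.0200·e_2 = (-0.1967, 2.1885, -0.0246, 0.6393).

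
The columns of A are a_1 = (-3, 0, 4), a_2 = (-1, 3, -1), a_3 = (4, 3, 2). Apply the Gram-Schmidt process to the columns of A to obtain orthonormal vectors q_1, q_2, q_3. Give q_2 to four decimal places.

q_2 = (-0.3383, 0.9062, -0.2537)

a_1 = (-3, 0, 4); ‖a_1‖ = 5.0000, so q_1 = (-0.6000, 0.0000, 0.8000).
q_1·a_2 = (-0.6000)·(-1) + 0.0000·3 + 0.8000·(-1) = -0.2000.
u_2 = a_2 + 0.2000·q_1 = (-1.1200, 3.0000, -0.8400).
‖u_2‖ = 3.3106, so q_2 = (-0.3383, 0.9062, -0.2537).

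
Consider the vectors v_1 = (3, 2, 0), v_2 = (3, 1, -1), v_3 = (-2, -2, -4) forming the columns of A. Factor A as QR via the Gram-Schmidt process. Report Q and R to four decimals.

Q = [[0.8321, 0.3548, -0.4264], [0.5547, -0.5322, 0.6396], [0.0000, -0.7687, -0.6396]], R = [[3.6056, 3.0509, -2.7735], [0.0000, 1.3009, 3.4296], [0.0000, 0.0000, 2.1320]]

q_1 = v_1/‖v_1‖ = (3, 2, 0)/3.6056 = (0.8321, 0.5547, 0.0000).
r_{12} = q_1·v_2 = 3.0509.
u_2 = v_2 − 3.0509·q_1 = (0.4615, -0.6923, -1.0000).
‖u_2‖ = 1.3009, so q_2 = (0.3548, -0.5322, -0.7687).
r_{13} = q_1·v_3 = -2.7735; r_{23} = q_2·v_3 = 3.4296.
u_3 = v_3 + 2.7735·q_1 − 3.4296·q_2 = (-0.9091, 1.3636, -1.3636).
‖u_3‖ = 2.1320, so q_3 = (-0.4264, 0.6396, -0.6396).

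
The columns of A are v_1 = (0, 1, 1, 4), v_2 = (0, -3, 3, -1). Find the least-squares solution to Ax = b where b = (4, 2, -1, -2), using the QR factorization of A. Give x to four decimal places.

v_1 = (0, 1, 1, 4); ‖v_1‖ = 4.2426, so e_1 = (0.0000, 0.2357, 0.2357, 0.9428).
e_1·v_2 = 0.0000·0 + 0.2357·(-3) + 0.2357·3 + 0.9428·(-1) = -0.9428.
u_2 = v_2 + 0.9428·e_1 = (0.0000, -2.7778, 3.2222, -0.1111).
‖u_2‖ = 4.2557, so e_2 = (0.0000, -0.6527, 0.7572, -0.0261).
Qᵀb = (-1.6499, -2.0104).
Back-substitute: x_2 = -2.0104/4.2557 = -0.4724.
x_1 = (-1.6499 + 0.9428·(-0.4724))/4.2426 = -0.4939.

x = (-0.4939, -0.4724)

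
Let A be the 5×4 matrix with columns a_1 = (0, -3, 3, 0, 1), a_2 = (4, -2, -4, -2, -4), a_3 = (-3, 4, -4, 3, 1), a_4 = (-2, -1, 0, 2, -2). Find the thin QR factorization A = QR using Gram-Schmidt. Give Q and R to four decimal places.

Q = [[0.0000, 0.5616, -0.3020, -0.4287], [-0.6882, -0.5025, -0.4723, 0.0106], [0.6882, -0.3399, -0.5176, 0.2869], [0.0000, -0.2808, 0.6320, 0.2160], [0.2294, -0.4877, 0.1357, -0.8289]], R = [[4.3589, -2.2942, -5.2766, 0.2294], [0.0000, 7.1230, -3.6649, -0.2069], [0.0000, 0.0000, 3.1187, 2.0689], [0.0000, 0.0000, 0.0000, 2.9367]]

a_1 = (0, -3, 3, 0, 1); ‖a_1‖ = 4.3589, so e_1 = (0.0000, -0.6882, 0.6882, 0.0000, 0.2294).
e_1·a_2 = 0.0000·4 + (-0.6882)·(-2) + 0.6882·(-4) + 0.0000·(-2) + 0.2294·(-4) = -2.2942.
u_2 = a_2 + 2.2942·e_1 = (4.0000, -3.5789, -2.4211, -2.0000, -3.4737).
‖u_2‖ = 7.1230, so e_2 = (0.5616, -0.5025, -0.3399, -0.2808, -0.4877).
e_1·a_3 = 0.0000·(-3) + (-0.6882)·4 + 0.6882·(-4) + 0.0000·3 + 0.2294·1 = -5.2766; e_2·a_3 = 0.5616·(-3) + (-0.5025)·4 + (-0.3399)·(-4) + (-0.2808)·3 + (-0.4877)·1 = -3.6649.
u_3 = a_3 + 5.2766·e_1 + 3.6649·e_2 = (-0.9419, -1.4730, -1.6141, 1.9710, 0.4232).
‖u_3‖ = 3.1187, so e_3 = (-0.3020, -0.4723, -0.5176, 0.6320, 0.1357).
e_1·a_4 = 0.0000·(-2) + (-0.6882)·(-1) + 0.6882·0 + 0.0000·2 + 0.2294·(-2) = 0.2294; e_2·a_4 = 0.5616·(-2) + (-0.5025)·(-1) + (-0.3399)·0 + (-0.2808)·2 + (-0.4877)·(-2) = -0.2069; e_3·a_4 = (-0.3020)·(-2) + (-0.4723)·(-1) + (-0.5176)·0 + 0.6320·2 + 0.1357·(-2) = 2.0689.
u_4 = a_4 − 0.2294·e_1 + 0.2069·e_2 − 2.0689·e_3 = (-1.2590, 0.0311, 0.8426, 0.6344, -2.4343).
‖u_4‖ = 2.9367, so e_4 = (-0.4287, 0.0106, 0.2869, 0.2160, -0.8289).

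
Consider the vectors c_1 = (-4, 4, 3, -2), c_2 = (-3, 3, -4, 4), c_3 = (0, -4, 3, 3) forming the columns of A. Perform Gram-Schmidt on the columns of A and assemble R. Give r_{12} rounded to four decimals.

r_{12} = 0.5963

c_1 = (-4, 4, 3, -2); ‖c_1‖ = 6.7082, so e_1 = (-0.5963, 0.5963, 0.4472, -0.2981).
r_{12} = e_1·c_2 = 0.5963.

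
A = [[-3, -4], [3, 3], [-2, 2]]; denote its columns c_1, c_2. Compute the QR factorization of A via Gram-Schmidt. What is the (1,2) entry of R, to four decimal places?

c_1 = (-3, 3, -2); ‖c_1‖ = 4.6904, so e_1 = (-0.6396, 0.6396, -0.4264).
r_{12} = e_1·c_2 = 3.6244.

r_{12} = 3.6244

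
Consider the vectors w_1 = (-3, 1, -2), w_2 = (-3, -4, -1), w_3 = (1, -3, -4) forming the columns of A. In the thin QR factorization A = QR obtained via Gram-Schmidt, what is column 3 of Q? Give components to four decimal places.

w_1 = (-3, 1, -2); ‖w_1‖ = 3.7417, so e_1 = (-0.8018, 0.2673, -0.5345).
e_1·w_2 = (-0.8018)·(-3) + 0.2673·(-4) + (-0.5345)·(-1) = 1.8708.
u_2 = w_2 − 1.8708·e_1 = (-1.5000, -4.5000, 0.0000).
‖u_2‖ = 4.7434, so e_2 = (-0.3162, -0.9487, 0.0000).
e_1·w_3 = (-0.8018)·1 + 0.2673·(-3) + (-0.5345)·(-4) = 0.5345; e_2·w_3 = (-0.3162)·1 + (-0.9487)·(-3) + 0.0000·(-4) = 2.5298.
u_3 = w_3 − 0.5345·e_1 − 2.5298·e_2 = (2.2286, -0.7429, -3.7143).
‖u_3‖ = 4.3948, so e_3 = (0.5071, -0.1690, -0.8452).

e_3 = (0.5071, -0.1690, -0.8452)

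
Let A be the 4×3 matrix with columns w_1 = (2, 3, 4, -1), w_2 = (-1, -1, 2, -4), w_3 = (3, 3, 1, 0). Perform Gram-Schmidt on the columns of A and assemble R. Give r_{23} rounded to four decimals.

w_1 = (2, 3, 4, -1); ‖w_1‖ = 5.4772, so q_1 = (0.3651, 0.5477, 0.7303, -0.1826).
q_1·w_2 = 0.3651·(-1) + 0.5477·(-1) + 0.7303·2 + (-0.1826)·(-4) = 1.2780.
u_2 = w_2 − 1.2780·q_1 = (-1.4667, -1.7000, 1.0667, -3.7667).
‖u_2‖ = 4.5129, so q_2 = (-0.3250, -0.3767, 0.2364, -0.8346).
r_{23} = q_2·w_3 = -1.8687.

r_{23} = -1.8687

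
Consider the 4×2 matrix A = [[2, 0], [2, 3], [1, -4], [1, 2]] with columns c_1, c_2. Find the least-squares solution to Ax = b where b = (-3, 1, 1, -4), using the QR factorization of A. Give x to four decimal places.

x = (-0.6095, -0.2263)

c_1 = (2, 2, 1, 1); ‖c_1‖ = 3.1623, so q_1 = (0.6325, 0.6325, 0.3162, 0.3162).
q_1·c_2 = 0.6325·0 + 0.6325·3 + 0.3162·(-4) + 0.3162·2 = 1.2649.
u_2 = c_2 − 1.2649·q_1 = (-0.8000, 2.2000, -4.4000, 1.6000).
‖u_2‖ = 5.2345, so q_2 = (-0.1528, 0.4203, -0.8406, 0.3057).
Qᵀb = (-2.2136, -1.1844).
Back-substitute: x_2 = -1.1844/5.2345 = -0.2263.
x_1 = (-2.2136 − 1.2649·(-0.2263))/3.1623 = -0.6095.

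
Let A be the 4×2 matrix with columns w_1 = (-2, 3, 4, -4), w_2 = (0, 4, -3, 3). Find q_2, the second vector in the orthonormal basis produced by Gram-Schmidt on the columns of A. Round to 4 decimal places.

w_1 = (-2, 3, 4, -4); ‖w_1‖ = 6.7082, so q_1 = (-0.2981, 0.4472, 0.5963, -0.5963).
q_1·w_2 = (-0.2981)·0 + 0.4472·4 + 0.5963·(-3) + (-0.5963)·3 = -1.7889.
u_2 = w_2 + 1.7889·q_1 = (-0.5333, 4.8000, -1.9333, 1.9333).
‖u_2‖ = 5.5498, so q_2 = (-0.0961, 0.8649, -0.3484, 0.3484).

q_2 = (-0.0961, 0.8649, -0.3484, 0.3484)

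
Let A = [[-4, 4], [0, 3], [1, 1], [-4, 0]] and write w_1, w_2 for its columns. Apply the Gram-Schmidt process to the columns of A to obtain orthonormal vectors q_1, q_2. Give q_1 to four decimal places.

q_1 = w_1/‖w_1‖ = (-4, 0, 1, -4)/5.7446 = (-0.6963, 0.0000, 0.1741, -0.6963).

q_1 = (-0.6963, 0.0000, 0.1741, -0.6963)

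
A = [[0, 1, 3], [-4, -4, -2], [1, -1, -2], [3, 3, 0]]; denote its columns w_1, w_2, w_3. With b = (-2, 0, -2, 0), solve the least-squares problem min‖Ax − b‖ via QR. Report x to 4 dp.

x = (-1.6923, 2.0154, -1.0615)

e_1 = w_1/‖w_1‖ = (0, -4, 1, 3)/5.0990 = (0.0000, -0.7845, 0.1961, 0.5883).
r_{12} = e_1·w_2 = 4.7068.
u_2 = w_2 − 4.7068·e_1 = (1.0000, -0.3077, -1.9231, 0.2308).
‖u_2‖ = 2.2014, so e_2 = (0.4543, -0.1398, -0.8736, 0.1048).
r_{13} = e_1·w_3 = 1.1767; r_{23} = e_2·w_3 = 3.3895.
u_3 = w_3 − 1.1767·e_1 − 3.3895·e_2 = (1.4603, -0.6032, 0.7302, -1.0476).
‖u_3‖ = 2.0315, so e_3 = (0.7188, -0.2969, 0.3594, -0.5157).
Qᵀb = (-0.3922, 0.8386, -2.1565).
Back-substitute: x_3 = -2.1565/2.0315 = -1.0615.
x_2 = (0.8386 − 3.3895·(-1.0615))/2.2014 = 2.0154.
x_1 = (-0.3922 − 4.7068·2.0154 − 1.1767·(-1.0615))/5.0990 = -1.6923.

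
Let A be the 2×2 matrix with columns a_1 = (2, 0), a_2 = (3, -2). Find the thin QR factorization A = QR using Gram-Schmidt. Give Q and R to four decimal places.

a_1 = (2, 0); ‖a_1‖ = 2.0000, so q_1 = (1.0000, 0.0000).
q_1·a_2 = 1.0000·3 + 0.0000·(-2) = 3.0000.
u_2 = a_2 − 3.0000·q_1 = (0.0000, -2.0000).
‖u_2‖ = 2.0000, so q_2 = (0.0000, -1.0000).

Q = [[1.0000, 0.0000], [0.0000, -1.0000]], R = [[2.0000, 3.0000], [0.0000, 2.0000]]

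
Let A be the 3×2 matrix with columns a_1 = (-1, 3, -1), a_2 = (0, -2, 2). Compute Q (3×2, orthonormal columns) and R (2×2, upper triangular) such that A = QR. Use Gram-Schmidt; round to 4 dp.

Q = [[-0.3015, -0.4924], [0.9045, 0.1231], [-0.3015, 0.8616]], R = [[3.3166, -2.4121], [0.0000, 1.4771]]

a_1 = (-1, 3, -1); ‖a_1‖ = 3.3166, so e_1 = (-0.3015, 0.9045, -0.3015).
e_1·a_2 = (-0.3015)·0 + 0.9045·(-2) + (-0.3015)·2 = -2.4121.
u_2 = a_2 + 2.4121·e_1 = (-0.7273, 0.1818, 1.2727).
‖u_2‖ = 1.4771, so e_2 = (-0.4924, 0.1231, 0.8616).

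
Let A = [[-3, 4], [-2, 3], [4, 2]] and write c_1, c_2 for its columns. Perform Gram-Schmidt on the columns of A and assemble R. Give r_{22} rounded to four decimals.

e_1 = c_1/‖c_1‖ = (-3, -2, 4)/5.3852 = (-0.5571, -0.3714, 0.7428).
r_{12} = e_1·c_2 = -1.8570.
u_2 = c_2 + 1.8570·e_1 = (2.9655, 2.3103, 3.3793).
r_{22} = ‖u_2‖ = 5.0549.

r_{22} = 5.0549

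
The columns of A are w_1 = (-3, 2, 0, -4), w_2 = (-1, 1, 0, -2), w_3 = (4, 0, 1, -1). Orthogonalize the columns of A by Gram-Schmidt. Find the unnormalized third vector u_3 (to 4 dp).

u_3 = (0.0000, -0.4000, 1.0000, -0.2000)

w_1 = (-3, 2, 0, -4); ‖w_1‖ = 5.3852, so q_1 = (-0.5571, 0.3714, 0.0000, -0.7428).
q_1·w_2 = (-0.5571)·(-1) + 0.3714·1 + 0.0000·0 + (-0.7428)·(-2) = 2.4140.
u_2 = w_2 − 2.4140·q_1 = (0.3448, 0.1034, 0.0000, -0.2069).
‖u_2‖ = 0.4152, so q_2 = (0.8305, 0.2491, 0.0000, -0.4983).
q_1·w_3 = (-0.5571)·4 + 0.3714·0 + 0.0000·1 + (-0.7428)·(-1) = -1.4856; q_2·w_3 = 0.8305·4 + 0.2491·0 + 0.0000·1 + (-0.4983)·(-1) = 3.8201.
u_3 = w_3 + 1.4856·q_1 − 3.8201·q_2 = (0.0000, -0.4000, 1.0000, -0.2000).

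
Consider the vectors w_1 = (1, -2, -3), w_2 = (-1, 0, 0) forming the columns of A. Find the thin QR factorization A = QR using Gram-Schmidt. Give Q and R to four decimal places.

w_1 = (1, -2, -3); ‖w_1‖ = 3.7417, so q_1 = (0.2673, -0.5345, -0.8018).
q_1·w_2 = 0.2673·(-1) + (-0.5345)·0 + (-0.8018)·0 = -0.2673.
u_2 = w_2 + 0.2673·q_1 = (-0.9286, -0.1429, -0.2143).
‖u_2‖ = 0.9636, so q_2 = (-0.9636, -0.1482, -0.2224).

Q = [[0.2673, -0.9636], [-0.5345, -0.1482], [-0.8018, -0.2224]], R = [[3.7417, -0.2673], [0.0000, 0.9636]]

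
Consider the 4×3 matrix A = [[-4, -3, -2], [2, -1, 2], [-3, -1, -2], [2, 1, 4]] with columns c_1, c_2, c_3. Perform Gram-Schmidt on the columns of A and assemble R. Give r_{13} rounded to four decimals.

r_{13} = 4.5260

c_1 = (-4, 2, -3, 2); ‖c_1‖ = 5.7446, so q_1 = (-0.6963, 0.3482, -0.5222, 0.3482).
r_{13} = q_1·c_3 = 4.5260.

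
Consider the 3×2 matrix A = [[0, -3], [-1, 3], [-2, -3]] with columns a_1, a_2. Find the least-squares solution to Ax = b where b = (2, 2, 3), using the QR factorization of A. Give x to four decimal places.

a_1 = (0, -1, -2); ‖a_1‖ = 2.2361, so e_1 = (0.0000, -0.4472, -0.8944).
e_1·a_2 = 0.0000·(-3) + (-0.4472)·3 + (-0.8944)·(-3) = 1.3416.
u_2 = a_2 − 1.3416·e_1 = (-3.0000, 3.6000, -1.8000).
‖u_2‖ = 5.0200, so e_2 = (-0.5976, 0.7171, -0.3586).
Qᵀb = (-3.5777, -0.8367).
Back-substitute: x_2 = -0.8367/5.0200 = -0.1667.
x_1 = (-3.5777 − 1.3416·(-0.1667))/2.2361 = -1.5000.

x = (-1.5000, -0.1667)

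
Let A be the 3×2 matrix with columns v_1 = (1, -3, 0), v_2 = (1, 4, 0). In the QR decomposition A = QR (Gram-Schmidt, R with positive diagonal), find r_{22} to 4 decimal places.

e_1 = v_1/‖v_1‖ = (1, -3, 0)/3.1623 = (0.3162, -0.9487, 0.0000).
r_{12} = e_1·v_2 = -3.4785.
u_2 = v_2 + 3.4785·e_1 = (2.1000, 0.7000, 0.0000).
r_{22} = ‖u_2‖ = 2.2136.

r_{22} = 2.2136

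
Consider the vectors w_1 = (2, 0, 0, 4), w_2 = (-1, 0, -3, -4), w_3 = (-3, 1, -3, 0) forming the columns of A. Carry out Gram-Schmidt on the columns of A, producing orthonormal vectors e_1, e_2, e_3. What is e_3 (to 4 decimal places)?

e_1 = w_1/‖w_1‖ = (2, 0, 0, 4)/4.4721 = (0.4472, 0.0000, 0.0000, 0.8944).
r_{12} = e_1·w_2 = -4.0249.
u_2 = w_2 + 4.0249·e_1 = (0.8000, 0.0000, -3.0000, -0.4000).
‖u_2‖ = 3.1305, so e_2 = (0.2556, 0.0000, -0.9583, -0.1278).
r_{13} = e_1·w_3 = -1.3416; r_{23} = e_2·w_3 = 2.1083.
u_3 = w_3 + 1.3416·e_1 − 2.1083·e_2 = (-2.9388, 1.0000, -0.9796, 1.4694).
‖u_3‖ = 3.5714, so e_3 = (-0.8229, 0.2800, -0.2743, 0.4114).

e_3 = (-0.8229, 0.2800, -0.2743, 0.4114)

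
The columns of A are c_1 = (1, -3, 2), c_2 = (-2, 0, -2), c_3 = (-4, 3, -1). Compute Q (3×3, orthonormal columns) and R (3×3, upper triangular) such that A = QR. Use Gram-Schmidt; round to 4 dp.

c_1 = (1, -3, 2); ‖c_1‖ = 3.7417, so e_1 = (0.2673, -0.8018, 0.5345).
e_1·c_2 = 0.2673·(-2) + (-0.8018)·0 + 0.5345·(-2) = -1.6036.
u_2 = c_2 + 1.6036·e_1 = (-1.5714, -1.2857, -1.1429).
‖u_2‖ = 2.3299, so e_2 = (-0.6745, -0.5518, -0.4905).
e_1·c_3 = 0.2673·(-4) + (-0.8018)·3 + 0.5345·(-1) = -4.0089; e_2·c_3 = (-0.6745)·(-4) + (-0.5518)·3 + (-0.4905)·(-1) = 1.5328.
u_3 = c_3 + 4.0089·e_1 − 1.5328·e_2 = (-1.8947, 0.6316, 1.8947).
‖u_3‖ = 2.7530, so e_3 = (-0.6882, 0.2294, 0.6882).

Q = [[0.2673, -0.6745, -0.6882], [-0.8018, -0.5518, 0.2294], [0.5345, -0.4905, 0.6882]], R = [[3.7417, -1.6036, -4.0089], [0.0000, 2.3299, 1.5328], [0.0000, 0.0000, 2.7530]]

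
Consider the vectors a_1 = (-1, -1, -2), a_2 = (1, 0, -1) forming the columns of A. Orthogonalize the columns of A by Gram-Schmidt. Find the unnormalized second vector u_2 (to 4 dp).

u_2 = (1.1667, 0.1667, -0.6667)

a_1 = (-1, -1, -2); ‖a_1‖ = 2.4495, so q_1 = (-0.4082, -0.4082, -0.8165).
q_1·a_2 = (-0.4082)·1 + (-0.4082)·0 + (-0.8165)·(-1) = 0.4082.
u_2 = a_2 − 0.4082·q_1 = (1.1667, 0.1667, -0.6667).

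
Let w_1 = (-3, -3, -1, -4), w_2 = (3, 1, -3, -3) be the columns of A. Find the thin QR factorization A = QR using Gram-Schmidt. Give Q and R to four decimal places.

Q = [[-0.5071, 0.6184], [-0.5071, 0.2387], [-0.1690, -0.5533], [-0.6761, -0.5045]], R = [[5.9161, 0.5071], [0.0000, 5.2671]]

w_1 = (-3, -3, -1, -4); ‖w_1‖ = 5.9161, so e_1 = (-0.5071, -0.5071, -0.1690, -0.6761).
e_1·w_2 = (-0.5071)·3 + (-0.5071)·1 + (-0.1690)·(-3) + (-0.6761)·(-3) = 0.5071.
u_2 = w_2 − 0.5071·e_1 = (3.2571, 1.2571, -2.9143, -2.6571).
‖u_2‖ = 5.2671, so e_2 = (0.6184, 0.2387, -0.5533, -0.5045).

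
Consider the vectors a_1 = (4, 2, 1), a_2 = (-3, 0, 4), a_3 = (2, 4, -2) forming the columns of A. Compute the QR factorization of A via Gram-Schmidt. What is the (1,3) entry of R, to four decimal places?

a_1 = (4, 2, 1); ‖a_1‖ = 4.5826, so q_1 = (0.8729, 0.4364, 0.2182).
r_{13} = q_1·a_3 = 3.0551.

r_{13} = 3.0551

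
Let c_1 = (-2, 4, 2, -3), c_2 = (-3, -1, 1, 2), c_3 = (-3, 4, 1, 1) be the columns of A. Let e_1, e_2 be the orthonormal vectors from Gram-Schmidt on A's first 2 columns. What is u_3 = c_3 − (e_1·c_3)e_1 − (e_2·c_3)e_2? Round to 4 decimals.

u_3 = (0.2179, 1.9267, -0.9715, 1.7760)

c_1 = (-2, 4, 2, -3); ‖c_1‖ = 5.7446, so e_1 = (-0.3482, 0.6963, 0.3482, -0.5222).
e_1·c_2 = (-0.3482)·(-3) + 0.6963·(-1) + 0.3482·1 + (-0.5222)·2 = -0.3482.
u_2 = c_2 + 0.3482·e_1 = (-3.1212, -0.7576, 1.1212, 1.8182).
‖u_2‖ = 3.8573, so e_2 = (-0.8092, -0.1964, 0.2907, 0.4714).
e_1·c_3 = (-0.3482)·(-3) + 0.6963·4 + 0.3482·1 + (-0.5222)·1 = 3.6556; e_2·c_3 = (-0.8092)·(-3) + (-0.1964)·4 + 0.2907·1 + 0.4714·1 = 2.4039.
u_3 = c_3 − 3.6556·e_1 − 2.4039·e_2 = (0.2179, 1.9267, -0.9715, 1.7760).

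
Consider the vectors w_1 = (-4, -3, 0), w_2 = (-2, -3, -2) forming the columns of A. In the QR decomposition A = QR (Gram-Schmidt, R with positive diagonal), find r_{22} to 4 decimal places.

q_1 = w_1/‖w_1‖ = (-4, -3, 0)/5.0000 = (-0.8000, -0.6000, 0.0000).
r_{12} = q_1·w_2 = 3.4000.
u_2 = w_2 − 3.4000·q_1 = (0.7200, -0.9600, -2.0000).
r_{22} = ‖u_2‖ = 2.3324.

r_{22} = 2.3324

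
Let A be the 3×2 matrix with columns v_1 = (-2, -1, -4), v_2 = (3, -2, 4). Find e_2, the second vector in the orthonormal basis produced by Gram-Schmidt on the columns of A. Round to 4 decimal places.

v_1 = (-2, -1, -4); ‖v_1‖ = 4.5826, so e_1 = (-0.4364, -0.2182, -0.8729).
e_1·v_2 = (-0.4364)·3 + (-0.2182)·(-2) + (-0.8729)·4 = -4.3644.
u_2 = v_2 + 4.3644·e_1 = (1.0952, -2.9524, 0.1905).
‖u_2‖ = 3.1547, so e_2 = (0.3472, -0.9359, 0.0604).

e_2 = (0.3472, -0.9359, 0.0604)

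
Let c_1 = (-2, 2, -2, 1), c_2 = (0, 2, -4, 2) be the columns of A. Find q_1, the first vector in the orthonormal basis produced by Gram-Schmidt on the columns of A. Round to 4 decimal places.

c_1 = (-2, 2, -2, 1); ‖c_1‖ = 3.6056, so q_1 = (-0.5547, 0.5547, -0.5547, 0.2774).

q_1 = (-0.5547, 0.5547, -0.5547, 0.2774)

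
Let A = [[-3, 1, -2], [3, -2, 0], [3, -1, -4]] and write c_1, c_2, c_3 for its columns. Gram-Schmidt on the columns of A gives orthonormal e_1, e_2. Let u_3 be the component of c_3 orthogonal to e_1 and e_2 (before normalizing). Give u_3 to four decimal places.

u_3 = (-3.0000, 0.0000, -3.0000)

e_1 = c_1/‖c_1‖ = (-3, 3, 3)/5.1962 = (-0.5774, 0.5774, 0.5774).
r_{12} = e_1·c_2 = -2.3094.
u_2 = c_2 + 2.3094·e_1 = (-0.3333, -0.6667, 0.3333).
‖u_2‖ = 0.8165, so e_2 = (-0.4082, -0.8165, 0.4082).
r_{13} = e_1·c_3 = -1.1547; r_{23} = e_2·c_3 = -0.8165.
u_3 = c_3 + 1.1547·e_1 + 0.8165·e_2 = (-3.0000, 0.0000, -3.0000).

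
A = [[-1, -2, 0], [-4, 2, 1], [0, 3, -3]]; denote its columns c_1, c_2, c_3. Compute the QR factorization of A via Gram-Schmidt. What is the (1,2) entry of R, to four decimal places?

r_{12} = -1.4552

c_1 = (-1, -4, 0); ‖c_1‖ = 4.1231, so e_1 = (-0.2425, -0.9701, 0.0000).
r_{12} = e_1·c_2 = -1.4552.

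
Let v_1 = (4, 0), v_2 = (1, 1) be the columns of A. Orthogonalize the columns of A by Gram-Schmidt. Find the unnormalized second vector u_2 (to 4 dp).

v_1 = (4, 0); ‖v_1‖ = 4.0000, so q_1 = (1.0000, 0.0000).
q_1·v_2 = 1.0000·1 + 0.0000·1 = 1.0000.
u_2 = v_2 − 1.0000·q_1 = (0.0000, 1.0000).

u_2 = (0.0000, 1.0000)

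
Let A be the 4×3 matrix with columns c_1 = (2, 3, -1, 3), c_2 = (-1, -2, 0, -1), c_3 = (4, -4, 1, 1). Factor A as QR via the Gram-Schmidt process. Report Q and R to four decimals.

Q = [[0.4170, -0.0506, 0.8090], [0.6255, -0.6574, -0.4100], [-0.2085, -0.5563, 0.4211], [0.6255, 0.5057, 0.0111]], R = [[4.7958, -2.2937, -0.4170], [0.0000, 0.8597, 2.3769], [0.0000, 0.0000, 5.3082]]

c_1 = (2, 3, -1, 3); ‖c_1‖ = 4.7958, so q_1 = (0.4170, 0.6255, -0.2085, 0.6255).
q_1·c_2 = 0.4170·(-1) + 0.6255·(-2) + (-0.2085)·0 + 0.6255·(-1) = -2.2937.
u_2 = c_2 + 2.2937·q_1 = (-0.0435, -0.5652, -0.4783, 0.4348).
‖u_2‖ = 0.8597, so q_2 = (-0.0506, -0.6574, -0.5563, 0.5057).
q_1·c_3 = 0.4170·4 + 0.6255·(-4) + (-0.2085)·1 + 0.6255·1 = -0.4170; q_2·c_3 = (-0.0506)·4 + (-0.6574)·(-4) + (-0.5563)·1 + 0.5057·1 = 2.3769.
u_3 = c_3 + 0.4170·q_1 − 2.3769·q_2 = (4.2941, -2.1765, 2.2353, 0.0588).
‖u_3‖ = 5.3082, so q_3 = (0.8090, -0.4100, 0.4211, 0.0111).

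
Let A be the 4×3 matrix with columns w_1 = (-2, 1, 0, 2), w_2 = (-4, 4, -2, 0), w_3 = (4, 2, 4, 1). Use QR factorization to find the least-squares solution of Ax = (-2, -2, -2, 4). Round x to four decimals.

w_1 = (-2, 1, 0, 2); ‖w_1‖ = 3.0000, so q_1 = (-0.6667, 0.3333, 0.0000, 0.6667).
q_1·w_2 = (-0.6667)·(-4) + 0.3333·4 + 0.0000·(-2) + 0.6667·0 = 4.0000.
u_2 = w_2 − 4.0000·q_1 = (-1.3333, 2.6667, -2.0000, -2.6667).
‖u_2‖ = 4.4721, so q_2 = (-0.2981, 0.5963, -0.4472, -0.5963).
q_1·w_3 = (-0.6667)·4 + 0.3333·2 + 0.0000·4 + 0.6667·1 = -1.3333; q_2·w_3 = (-0.2981)·4 + 0.5963·2 + (-0.4472)·4 + (-0.5963)·1 = -2.3851.
u_3 = w_3 + 1.3333·q_1 + 2.3851·q_2 = (2.4000, 3.8667, 2.9333, 0.4667).
‖u_3‖ = 5.4345, so q_3 = (0.4416, 0.7115, 0.5398, 0.0859).
Qᵀb = (3.3333, -2.0870, -3.0423).
Back-substitute: x_3 = -3.0423/5.4345 = -0.5598.
x_2 = (-2.0870 + 2.3851·(-0.5598))/4.4721 = -0.7652.
x_1 = (3.3333 − 4.0000·(-0.7652) + 1.3333·(-0.5598))/3.0000 = 1.8826.

x = (1.8826, -0.7652, -0.5598)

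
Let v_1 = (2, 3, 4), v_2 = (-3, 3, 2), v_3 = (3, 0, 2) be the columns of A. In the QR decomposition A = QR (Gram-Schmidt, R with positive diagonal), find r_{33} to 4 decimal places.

r_{33} = 0.5278

v_1 = (2, 3, 4); ‖v_1‖ = 5.3852, so e_1 = (0.3714, 0.5571, 0.7428).
e_1·v_2 = 0.3714·(-3) + 0.5571·3 + 0.7428·2 = 2.0426.
u_2 = v_2 − 2.0426·e_1 = (-3.7586, 1.8621, 0.4828).
‖u_2‖ = 4.2223, so e_2 = (-0.8902, 0.4410, 0.1143).
e_1·v_3 = 0.3714·3 + 0.5571·0 + 0.7428·2 = 2.5997; e_2·v_3 = (-0.8902)·3 + 0.4410·0 + 0.1143·2 = -2.4419.
u_3 = v_3 − 2.5997·e_1 + 2.4419·e_2 = (-0.1393, -0.3714, 0.3482).
r_{33} = ‖u_3‖ = 0.5278.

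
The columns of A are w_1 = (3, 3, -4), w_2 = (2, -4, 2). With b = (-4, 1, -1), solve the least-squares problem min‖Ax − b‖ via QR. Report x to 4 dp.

e_1 = w_1/‖w_1‖ = (3, 3, -4)/5.8310 = (0.5145, 0.5145, -0.6860).
r_{12} = e_1·w_2 = -2.4010.
u_2 = w_2 + 2.4010·e_1 = (3.2353, -2.7647, 0.3529).
‖u_2‖ = 4.2703, so e_2 = (0.7576, -0.6474, 0.0827).
Qᵀb = (-0.8575, -3.7606).
Back-substitute: x_2 = -3.7606/4.2703 = -0.8806.
x_1 = (-0.8575 + 2.4010·(-0.8806))/5.8310 = -0.5097.

x = (-0.5097, -0.8806)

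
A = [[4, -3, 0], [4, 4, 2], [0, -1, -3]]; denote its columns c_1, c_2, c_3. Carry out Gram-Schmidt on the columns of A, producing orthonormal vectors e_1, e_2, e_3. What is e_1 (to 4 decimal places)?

c_1 = (4, 4, 0); ‖c_1‖ = 5.6569, so e_1 = (0.7071, 0.7071, 0.0000).

e_1 = (0.7071, 0.7071, 0.0000)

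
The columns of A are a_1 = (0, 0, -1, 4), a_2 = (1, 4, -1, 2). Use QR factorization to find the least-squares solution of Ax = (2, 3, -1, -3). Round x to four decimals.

x = (-1.1024, 0.8601)

a_1 = (0, 0, -1, 4); ‖a_1‖ = 4.1231, so q_1 = (0.0000, 0.0000, -0.2425, 0.9701).
q_1·a_2 = 0.0000·1 + 0.0000·4 + (-0.2425)·(-1) + 0.9701·2 = 2.1828.
u_2 = a_2 − 2.1828·q_1 = (1.0000, 4.0000, -0.4706, -0.1176).
‖u_2‖ = 4.1515, so q_2 = (0.2409, 0.9635, -0.1134, -0.0283).
Qᵀb = (-2.6679, 3.5706).
Back-substitute: x_2 = 3.5706/4.1515 = 0.8601.
x_1 = (-2.6679 − 2.1828·0.8601)/4.1231 = -1.1024.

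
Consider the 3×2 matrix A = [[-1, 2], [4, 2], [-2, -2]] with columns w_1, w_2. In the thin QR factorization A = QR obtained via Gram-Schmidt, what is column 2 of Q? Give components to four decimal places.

q_2 = (0.9204, 0.0354, -0.3894)

w_1 = (-1, 4, -2); ‖w_1‖ = 4.5826, so q_1 = (-0.2182, 0.8729, -0.4364).
q_1·w_2 = (-0.2182)·2 + 0.8729·2 + (-0.4364)·(-2) = 2.1822.
u_2 = w_2 − 2.1822·q_1 = (2.4762, 0.0952, -1.0476).
‖u_2‖ = 2.6904, so q_2 = (0.9204, 0.0354, -0.3894).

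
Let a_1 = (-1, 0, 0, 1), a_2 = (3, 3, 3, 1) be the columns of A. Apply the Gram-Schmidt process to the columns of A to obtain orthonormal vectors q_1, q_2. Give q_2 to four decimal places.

q_2 = (0.3922, 0.5883, 0.5883, 0.3922)

a_1 = (-1, 0, 0, 1); ‖a_1‖ = 1.4142, so q_1 = (-0.7071, 0.0000, 0.0000, 0.7071).
q_1·a_2 = (-0.7071)·3 + 0.0000·3 + 0.0000·3 + 0.7071·1 = -1.4142.
u_2 = a_2 + 1.4142·q_1 = (2.0000, 3.0000, 3.0000, 2.0000).
‖u_2‖ = 5.0990, so q_2 = (0.3922, 0.5883, 0.5883, 0.3922).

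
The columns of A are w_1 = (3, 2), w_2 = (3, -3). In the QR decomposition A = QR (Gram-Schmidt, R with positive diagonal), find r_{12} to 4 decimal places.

r_{12} = 0.8321

q_1 = w_1/‖w_1‖ = (3, 2)/3.6056 = (0.8321, 0.5547).
r_{12} = q_1·w_2 = 0.8321.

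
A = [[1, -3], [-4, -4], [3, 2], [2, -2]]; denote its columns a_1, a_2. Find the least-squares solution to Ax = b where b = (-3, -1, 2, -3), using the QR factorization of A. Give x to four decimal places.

a_1 = (1, -4, 3, 2); ‖a_1‖ = 5.4772, so q_1 = (0.1826, -0.7303, 0.5477, 0.3651).
q_1·a_2 = 0.1826·(-3) + (-0.7303)·(-4) + 0.5477·2 + 0.3651·(-2) = 2.7386.
u_2 = a_2 − 2.7386·q_1 = (-3.5000, -2.0000, 0.5000, -3.0000).
‖u_2‖ = 5.0498, so q_2 = (-0.6931, -0.3961, 0.0990, -0.5941).
Qᵀb = (0.1826, 4.4557).
Back-substitute: x_2 = 4.4557/5.0498 = 0.8824.
x_1 = (0.1826 − 2.7386·0.8824)/5.4772 = -0.4078.

x = (-0.4078, 0.8824)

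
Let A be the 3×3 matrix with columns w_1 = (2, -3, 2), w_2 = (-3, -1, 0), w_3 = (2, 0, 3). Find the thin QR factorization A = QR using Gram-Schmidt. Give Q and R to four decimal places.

Q = [[0.4851, -0.8602, -0.1576], [-0.7276, -0.4970, 0.4729], [0.4851, 0.1147, 0.8669]], R = [[4.1231, -0.7276, 2.4254], [0.0000, 3.0774, -1.3762], [0.0000, 0.0000, 2.2855]]

w_1 = (2, -3, 2); ‖w_1‖ = 4.1231, so e_1 = (0.4851, -0.7276, 0.4851).
e_1·w_2 = 0.4851·(-3) + (-0.7276)·(-1) + 0.4851·0 = -0.7276.
u_2 = w_2 + 0.7276·e_1 = (-2.6471, -1.5294, 0.3529).
‖u_2‖ = 3.0774, so e_2 = (-0.8602, -0.4970, 0.1147).
e_1·w_3 = 0.4851·2 + (-0.7276)·0 + 0.4851·3 = 2.4254; e_2·w_3 = (-0.8602)·2 + (-0.4970)·0 + 0.1147·3 = -1.3762.
u_3 = w_3 − 2.4254·e_1 + 1.3762·e_2 = (-0.3602, 1.0807, 1.9814).
‖u_3‖ = 2.2855, so e_3 = (-0.1576, 0.4729, 0.8669).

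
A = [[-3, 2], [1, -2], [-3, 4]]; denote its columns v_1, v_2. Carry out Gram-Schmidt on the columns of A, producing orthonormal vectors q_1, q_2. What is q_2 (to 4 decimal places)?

v_1 = (-3, 1, -3); ‖v_1‖ = 4.3589, so q_1 = (-0.6882, 0.2294, -0.6882).
q_1·v_2 = (-0.6882)·2 + 0.2294·(-2) + (-0.6882)·4 = -4.5883.
u_2 = v_2 + 4.5883·q_1 = (-1.1579, -0.9474, 0.8421).
‖u_2‖ = 1.7168, so q_2 = (-0.6745, -0.5518, 0.4905).

q_2 = (-0.6745, -0.5518, 0.4905)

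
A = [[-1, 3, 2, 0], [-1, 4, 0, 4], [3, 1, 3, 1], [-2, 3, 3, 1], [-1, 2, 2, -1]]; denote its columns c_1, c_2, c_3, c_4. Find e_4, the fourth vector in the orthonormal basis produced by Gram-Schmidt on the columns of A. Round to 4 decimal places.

e_4 = (-0.5532, 0.1936, 0.1105, 0.6078, -0.5243)

e_1 = c_1/‖c_1‖ = (-1, -1, 3, -2, -1)/4.0000 = (-0.2500, -0.2500, 0.7500, -0.5000, -0.2500).
r_{12} = e_1·c_2 = -3.0000.
u_2 = c_2 + 3.0000·e_1 = (2.2500, 3.2500, 3.2500, 1.5000, 1.2500).
‖u_2‖ = 5.4772, so e_2 = (0.4108, 0.5934, 0.5934, 0.2739, 0.2282).
r_{13} = e_1·c_3 = -0.2500; r_{23} = e_2·c_3 = 3.8797.
u_3 = c_3 + 0.2500·e_1 − 3.8797·e_2 = (0.3438, -2.3646, 0.8854, 1.8125, 1.0521).
‖u_3‖ = 3.2993, so e_3 = (0.1042, -0.7167, 0.2684, 0.5494, 0.3189).
r_{14} = e_1·c_4 = -0.5000; r_{24} = e_2·c_4 = 3.0125; r_{34} = e_3·c_4 = -2.3679.
u_4 = c_4 + 0.5000·e_1 − 3.0125·e_2 + 2.3679·e_3 = (-1.1158, 0.3904, 0.2230, 1.2258, -1.0574).
‖u_4‖ = 2.0169, so e_4 = (-0.5532, 0.1936, 0.1105, 0.6078, -0.5243).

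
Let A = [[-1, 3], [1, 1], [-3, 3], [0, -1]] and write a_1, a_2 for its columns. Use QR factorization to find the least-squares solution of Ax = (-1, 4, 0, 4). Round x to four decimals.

e_1 = a_1/‖a_1‖ = (-1, 1, -3, 0)/3.3166 = (-0.3015, 0.3015, -0.9045, 0.0000).
r_{12} = e_1·a_2 = -3.3166.
u_2 = a_2 + 3.3166·e_1 = (2.0000, 2.0000, 0.0000, -1.0000).
‖u_2‖ = 3.0000, so e_2 = (0.6667, 0.6667, 0.0000, -0.3333).
Qᵀb = (1.5076, 0.6667).
Back-substitute: x_2 = 0.6667/3.0000 = 0.2222.
x_1 = (1.5076 + 3.3166·0.2222)/3.3166 = 0.6768.

x = (0.6768, 0.2222)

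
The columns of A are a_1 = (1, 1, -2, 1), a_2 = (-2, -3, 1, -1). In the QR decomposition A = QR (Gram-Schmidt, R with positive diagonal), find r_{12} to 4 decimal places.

e_1 = a_1/‖a_1‖ = (1, 1, -2, 1)/2.6458 = (0.3780, 0.3780, -0.7559, 0.3780).
r_{12} = e_1·a_2 = -3.0237.

r_{12} = -3.0237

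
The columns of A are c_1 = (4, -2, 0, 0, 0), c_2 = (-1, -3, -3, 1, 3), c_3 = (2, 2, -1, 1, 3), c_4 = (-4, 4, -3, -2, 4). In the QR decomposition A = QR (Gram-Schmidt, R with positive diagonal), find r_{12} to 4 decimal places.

e_1 = c_1/‖c_1‖ = (4, -2, 0, 0, 0)/4.4721 = (0.8944, -0.4472, 0.0000, 0.0000, 0.0000).
r_{12} = e_1·c_2 = 0.4472.

r_{12} = 0.4472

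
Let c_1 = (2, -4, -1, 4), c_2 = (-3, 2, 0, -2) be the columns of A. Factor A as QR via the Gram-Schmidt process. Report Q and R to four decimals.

Q = [[0.3288, -0.9147], [-0.6576, -0.1911], [-0.1644, -0.3004], [0.6576, 0.1911]], R = [[6.0828, -3.6168], [0.0000, 1.9796]]

e_1 = c_1/‖c_1‖ = (2, -4, -1, 4)/6.0828 = (0.3288, -0.6576, -0.1644, 0.6576).
r_{12} = e_1·c_2 = -3.6168.
u_2 = c_2 + 3.6168·e_1 = (-1.8108, -0.3784, -0.5946, 0.3784).
‖u_2‖ = 1.9796, so e_2 = (-0.9147, -0.1911, -0.3004, 0.1911).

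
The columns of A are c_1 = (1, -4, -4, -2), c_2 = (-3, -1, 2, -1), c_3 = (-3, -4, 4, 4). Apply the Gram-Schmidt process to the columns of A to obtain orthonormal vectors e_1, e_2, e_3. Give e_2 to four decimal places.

e_1 = c_1/‖c_1‖ = (1, -4, -4, -2)/6.0828 = (0.1644, -0.6576, -0.6576, -0.3288).
r_{12} = e_1·c_2 = -0.8220.
u_2 = c_2 + 0.8220·e_1 = (-2.8649, -1.5405, 1.4595, -1.2703).
‖u_2‖ = 3.7847, so e_2 = (-0.7569, -0.4070, 0.3856, -0.3356).

e_2 = (-0.7569, -0.4070, 0.3856, -0.3356)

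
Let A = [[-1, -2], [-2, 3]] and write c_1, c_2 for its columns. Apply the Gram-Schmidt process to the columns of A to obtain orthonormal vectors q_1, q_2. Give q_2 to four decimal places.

q_1 = c_1/‖c_1‖ = (-1, -2)/2.2361 = (-0.4472, -0.8944).
r_{12} = q_1·c_2 = -1.7889.
u_2 = c_2 + 1.7889·q_1 = (-2.8000, 1.4000).
‖u_2‖ = 3.1305, so q_2 = (-0.8944, 0.4472).

q_2 = (-0.8944, 0.4472)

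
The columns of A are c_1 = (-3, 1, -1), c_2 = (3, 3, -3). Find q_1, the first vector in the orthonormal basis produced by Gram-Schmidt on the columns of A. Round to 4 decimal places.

c_1 = (-3, 1, -1); ‖c_1‖ = 3.3166, so q_1 = (-0.9045, 0.3015, -0.3015).

q_1 = (-0.9045, 0.3015, -0.3015)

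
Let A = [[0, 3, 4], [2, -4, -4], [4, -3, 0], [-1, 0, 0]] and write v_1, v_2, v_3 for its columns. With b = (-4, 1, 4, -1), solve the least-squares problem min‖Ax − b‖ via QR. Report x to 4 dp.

v_1 = (0, 2, 4, -1); ‖v_1‖ = 4.5826, so e_1 = (0.0000, 0.4364, 0.8729, -0.2182).
e_1·v_2 = 0.0000·3 + 0.4364·(-4) + 0.8729·(-3) + (-0.2182)·0 = -4.3644.
u_2 = v_2 + 4.3644·e_1 = (3.0000, -2.0952, 0.8095, -0.9524).
‖u_2‖ = 3.8668, so e_2 = (0.7758, -0.5418, 0.2094, -0.2463).
e_1·v_3 = 0.0000·4 + 0.4364·(-4) + 0.8729·0 + (-0.2182)·0 = -1.7457; e_2·v_3 = 0.7758·4 + (-0.5418)·(-4) + 0.2094·0 + (-0.2463)·0 = 5.2707.
u_3 = v_3 + 1.7457·e_1 − 5.2707·e_2 = (-0.0892, -0.3822, 0.4204, 0.9172).
‖u_3‖ = 1.0826, so e_3 = (-0.0824, -0.3530, 0.3883, 0.8472).
Qᵀb = (4.1461, -2.5615, 0.6825).
Back-substitute: x_3 = 0.6825/1.0826 = 0.6304.
x_2 = (-2.5615 − 5.2707·0.6304)/3.8668 = -1.5217.
x_1 = (4.1461 + 4.3644·(-1.5217) + 1.7457·0.6304)/4.5826 = -0.3043.

x = (-0.3043, -1.5217, 0.6304)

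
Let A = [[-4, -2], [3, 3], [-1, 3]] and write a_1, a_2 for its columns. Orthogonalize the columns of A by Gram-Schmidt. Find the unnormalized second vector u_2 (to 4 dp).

u_2 = (0.1538, 1.3846, 3.5385)

e_1 = a_1/‖a_1‖ = (-4, 3, -1)/5.0990 = (-0.7845, 0.5883, -0.1961).
r_{12} = e_1·a_2 = 2.7456.
u_2 = a_2 − 2.7456·e_1 = (0.1538, 1.3846, 3.5385).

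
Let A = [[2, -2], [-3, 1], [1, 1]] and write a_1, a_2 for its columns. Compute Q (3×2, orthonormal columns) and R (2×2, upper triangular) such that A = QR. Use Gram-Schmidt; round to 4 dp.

Q = [[0.5345, -0.6172], [-0.8018, -0.1543], [0.2673, 0.7715]], R = [[3.7417, -1.6036], [0.0000, 1.8516]]

a_1 = (2, -3, 1); ‖a_1‖ = 3.7417, so q_1 = (0.5345, -0.8018, 0.2673).
q_1·a_2 = 0.5345·(-2) + (-0.8018)·1 + 0.2673·1 = -1.6036.
u_2 = a_2 + 1.6036·q_1 = (-1.1429, -0.2857, 1.4286).
‖u_2‖ = 1.8516, so q_2 = (-0.6172, -0.1543, 0.7715).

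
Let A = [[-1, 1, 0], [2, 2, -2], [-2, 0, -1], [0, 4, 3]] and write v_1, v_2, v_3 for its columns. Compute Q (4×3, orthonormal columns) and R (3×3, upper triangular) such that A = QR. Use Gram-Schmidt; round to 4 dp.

Q = [[-0.3333, 0.2981, -0.2556], [0.6667, 0.2981, -0.6815], [-0.6667, 0.1491, -0.5537], [0.0000, 0.8944, 0.4046]], R = [[3.0000, 1.0000, -0.6667], [0.0000, 4.4721, 1.9379], [0.0000, 0.0000, 3.1305]]

v_1 = (-1, 2, -2, 0); ‖v_1‖ = 3.0000, so e_1 = (-0.3333, 0.6667, -0.6667, 0.0000).
e_1·v_2 = (-0.3333)·1 + 0.6667·2 + (-0.6667)·0 + 0.0000·4 = 1.0000.
u_2 = v_2 − 1.0000·e_1 = (1.3333, 1.3333, 0.6667, 4.0000).
‖u_2‖ = 4.4721, so e_2 = (0.2981, 0.2981, 0.1491, 0.8944).
e_1·v_3 = (-0.3333)·0 + 0.6667·(-2) + (-0.6667)·(-1) + 0.0000·3 = -0.6667; e_2·v_3 = 0.2981·0 + 0.2981·(-2) + 0.1491·(-1) + 0.8944·3 = 1.9379.
u_3 = v_3 + 0.6667·e_1 − 1.9379·e_2 = (-0.8000, -2.1333, -1.7333, 1.2667).
‖u_3‖ = 3.1305, so e_3 = (-0.2556, -0.6815, -0.5537, 0.4046).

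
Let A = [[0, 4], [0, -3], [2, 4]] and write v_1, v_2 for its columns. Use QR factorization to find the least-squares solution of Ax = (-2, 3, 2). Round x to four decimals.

x = (2.3600, -0.6800)

q_1 = v_1/‖v_1‖ = (0, 0, 2)/2.0000 = (0.0000, 0.0000, 1.0000).
r_{12} = q_1·v_2 = 4.0000.
u_2 = v_2 − 4.0000·q_1 = (4.0000, -3.0000, 0.0000).
‖u_2‖ = 5.0000, so q_2 = (0.8000, -0.6000, 0.0000).
Qᵀb = (2.0000, -3.4000).
Back-substitute: x_2 = -3.4000/5.0000 = -0.6800.
x_1 = (2.0000 − 4.0000·(-0.6800))/2.0000 = 2.3600.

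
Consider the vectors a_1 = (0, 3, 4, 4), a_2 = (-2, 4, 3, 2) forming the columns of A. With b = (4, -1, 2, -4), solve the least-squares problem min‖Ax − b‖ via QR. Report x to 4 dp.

x = (0.2584, -0.6748)

a_1 = (0, 3, 4, 4); ‖a_1‖ = 6.4031, so q_1 = (0.0000, 0.4685, 0.6247, 0.6247).
q_1·a_2 = 0.0000·(-2) + 0.4685·4 + 0.6247·3 + 0.6247·2 = 4.9976.
u_2 = a_2 − 4.9976·q_1 = (-2.0000, 1.6585, -0.1220, -1.1220).
‖u_2‖ = 2.8327, so q_2 = (-0.7060, 0.5855, -0.0431, -0.3961).
Qᵀb = (-1.7179, -1.9115).
Back-substitute: x_2 = -1.9115/2.8327 = -0.6748.
x_1 = (-1.7179 − 4.9976·(-0.6748))/6.4031 = 0.2584.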